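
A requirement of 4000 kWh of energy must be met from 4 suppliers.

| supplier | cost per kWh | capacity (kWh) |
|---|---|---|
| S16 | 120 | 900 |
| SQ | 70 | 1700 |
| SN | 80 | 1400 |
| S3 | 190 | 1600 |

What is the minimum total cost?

Cheapest first:
SQ (70): use full 1700 — 2300 kWh to go.
SN at 80: take all 1400 kWh — 900 still needed.
S16 at 120: take all 900 kWh — 0 still needed.
S3: unused.
Cost = 1700×70 + 1400×80 + 900×120 = 339000.

339000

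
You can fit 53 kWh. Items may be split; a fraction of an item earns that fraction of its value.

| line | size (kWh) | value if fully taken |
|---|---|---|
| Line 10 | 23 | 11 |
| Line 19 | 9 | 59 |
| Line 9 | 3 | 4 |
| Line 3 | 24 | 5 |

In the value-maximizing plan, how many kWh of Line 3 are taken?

18

Sort by value density: Line 19 59/9≈6.56, Line 9 4/3≈1.33, Line 10 11/23≈0.478, Line 3 5/24≈0.208.
Line 19: take in full, 9 kWh for value 59 ; 44 left.
All 3 kWh of Line 9 fit (value 4) ; 41 remain.
All 23 kWh of Line 10 fit (value 11) ; 18 remain.
Fill the last 18 kWh with part of Line 3: 18/24 of it earns 3.75.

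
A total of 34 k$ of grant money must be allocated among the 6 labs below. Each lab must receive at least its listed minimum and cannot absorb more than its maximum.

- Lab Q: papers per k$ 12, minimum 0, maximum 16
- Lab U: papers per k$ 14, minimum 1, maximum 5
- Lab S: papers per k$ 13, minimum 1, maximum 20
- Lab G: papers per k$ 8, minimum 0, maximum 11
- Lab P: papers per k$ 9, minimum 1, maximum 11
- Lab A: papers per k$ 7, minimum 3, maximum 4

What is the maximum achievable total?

Meeting every minimum uses 0+1+1+0+1+3 = 6 k$, leaving 28.
Highest papers per k$ first: Lab U 14 > Lab S 13 > Lab Q 12 > Lab P 9 > Lab G 8 > Lab A 7.
Lab U: +4 to 5 (cap) — 24 left.
Lab S: +19 to 20 (cap) — 5 left.
Lab Q has room for 16 more but only 5 remain, so it gets 5.
Total = 12×5 + 14×5 + 13×20 + 9×1 + 7×3 = 420.

420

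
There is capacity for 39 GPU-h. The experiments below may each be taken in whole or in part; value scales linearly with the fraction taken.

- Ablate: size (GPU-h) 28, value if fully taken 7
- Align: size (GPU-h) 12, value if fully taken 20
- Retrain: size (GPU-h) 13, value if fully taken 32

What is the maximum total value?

Sort by value density: Retrain 32/13≈2.46, Align 20/12≈1.67, Ablate 7/28≈0.25.
All 13 GPU-h of Retrain fit (value 32) → 26 remain.
All 12 GPU-h of Align fit (value 20) → 14 remain.
Only 14 GPU-h remain; take 14/28 of Ablate for value 7×14/28 = 3.5.
Total value = 55.5.

55.5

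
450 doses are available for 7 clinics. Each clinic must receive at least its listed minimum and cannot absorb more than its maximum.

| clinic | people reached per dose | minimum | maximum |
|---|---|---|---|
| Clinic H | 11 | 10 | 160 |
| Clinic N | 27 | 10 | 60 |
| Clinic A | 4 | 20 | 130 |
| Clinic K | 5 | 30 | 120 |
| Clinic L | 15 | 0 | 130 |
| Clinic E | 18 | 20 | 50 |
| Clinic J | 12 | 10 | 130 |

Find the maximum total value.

6590

Meeting every minimum uses 10+10+20+30+0+20+10 = 100 doses, leaving 350.
Highest people reached per dose first: Clinic N 27 > Clinic E 18 > Clinic L 15 > Clinic J 12 > Clinic H 11 > Clinic K 5 > Clinic A 4.
Give Clinic N 50 more to hit its cap of 60 → 300 left.
Clinic E takes 30 more to reach its cap of 50 → 270 left.
Clinic L takes 130 more to reach its cap of 130 → 140 left.
Give Clinic J 120 more to hit its cap of 130 → 20 left.
Clinic H has room for 150 more but only 20 remain, so it gets 30.
Total = 11×30 + 27×60 + 4×20 + 5×30 + 15×130 + 18×50 + 12×130 = 6590.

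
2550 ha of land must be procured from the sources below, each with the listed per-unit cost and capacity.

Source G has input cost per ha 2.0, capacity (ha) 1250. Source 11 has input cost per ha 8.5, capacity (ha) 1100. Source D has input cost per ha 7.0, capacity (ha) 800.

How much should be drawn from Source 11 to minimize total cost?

500

Fill from the cheapest source first.
Source G at 2.0: take all 1250 ha — 1300 still needed.
Source D at 7.0: take all 800 ha — 500 still needed.
Source 11 (8.5): take the remaining 500 — done.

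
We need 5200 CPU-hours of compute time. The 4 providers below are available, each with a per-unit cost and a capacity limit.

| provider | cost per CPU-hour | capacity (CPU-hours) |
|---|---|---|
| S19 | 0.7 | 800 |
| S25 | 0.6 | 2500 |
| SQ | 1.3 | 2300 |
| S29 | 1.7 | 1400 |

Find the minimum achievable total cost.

Use providers in increasing cost order.
S25 (0.6): use full 2500 → 2700 CPU-hours to go.
S19 at 0.7: take all 800 CPU-hours → 1900 still needed.
SQ at 1.3: take 1900 of its 2300 → requirement met.
S29: unused.
Cost = 2500×0.6 + 800×0.7 + 1900×1.3 = 4530.

4530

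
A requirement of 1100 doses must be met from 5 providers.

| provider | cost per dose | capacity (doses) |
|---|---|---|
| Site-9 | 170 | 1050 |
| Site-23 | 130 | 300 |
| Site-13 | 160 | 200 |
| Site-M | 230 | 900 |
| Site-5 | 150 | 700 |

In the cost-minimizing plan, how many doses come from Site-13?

Use providers in increasing cost order.
Site-23 at 130: take all 300 doses — 800 still needed.
Site-5 at 150: take all 700 doses — 100 still needed.
Site-13 at 160: take 100 of its 200 — requirement met.
Site-9, Site-M: unused.

100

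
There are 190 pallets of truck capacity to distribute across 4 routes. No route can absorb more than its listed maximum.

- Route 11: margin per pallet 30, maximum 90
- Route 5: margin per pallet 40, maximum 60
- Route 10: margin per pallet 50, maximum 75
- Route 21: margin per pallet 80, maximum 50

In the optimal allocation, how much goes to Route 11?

Highest margin per pallet first: Route 21 80 > Route 10 50 > Route 5 40 > Route 11 30.
Route 21 takes 50 to reach its cap of 50 → 140 left.
Route 10: +75 to 75 (cap) → 65 left.
Route 5 takes 60 to reach its cap of 60 → 5 left.
Only 5 left; Route 11 takes them to reach 5.

5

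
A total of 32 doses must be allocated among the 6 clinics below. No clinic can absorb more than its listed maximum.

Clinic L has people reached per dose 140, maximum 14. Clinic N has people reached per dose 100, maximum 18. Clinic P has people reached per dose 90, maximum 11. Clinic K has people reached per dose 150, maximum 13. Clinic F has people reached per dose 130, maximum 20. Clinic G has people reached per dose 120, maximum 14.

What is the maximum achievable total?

Rank by people reached per dose: Clinic K 150 > Clinic L 140 > Clinic F 130 > Clinic G 120 > Clinic N 100 > Clinic P 90.
Give Clinic K 13 to hit its cap of 13 — 19 left.
Give Clinic L 14 to hit its cap of 14 — 5 left.
Only 5 left; Clinic F takes them to reach 5.
Total = 140×14 + 150×13 + 130×5 = 4560.

4560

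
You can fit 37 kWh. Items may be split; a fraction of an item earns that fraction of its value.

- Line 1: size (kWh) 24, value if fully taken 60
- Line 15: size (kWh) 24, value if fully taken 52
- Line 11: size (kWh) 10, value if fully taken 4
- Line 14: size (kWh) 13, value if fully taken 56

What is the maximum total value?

Sort by value density: Line 14 56/13≈4.31, Line 1 60/24≈2.5, Line 15 52/24≈2.17, Line 11 4/10≈0.4.
Take all of Line 14 (13 kWh, value 56) → 24 kWh left.
All 24 kWh of Line 1 fit (value 60) → 0 remain.
Total value = 116.

116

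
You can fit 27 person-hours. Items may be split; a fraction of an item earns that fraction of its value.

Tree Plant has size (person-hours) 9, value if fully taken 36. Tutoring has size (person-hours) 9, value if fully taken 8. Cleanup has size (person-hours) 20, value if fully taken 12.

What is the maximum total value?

49.4

Best value per unit of size first: Tree Plant 36/9≈4, Tutoring 8/9≈0.889, Cleanup 12/20≈0.6.
Take all of Tree Plant (9 person-hours, value 36) — 18 person-hours left.
Take all of Tutoring (9 person-hours, value 8) — 9 person-hours left.
Only 9 person-hours remain; take 9/20 of Cleanup for value 12×9/20 = 5.4.
Total value = 49.4.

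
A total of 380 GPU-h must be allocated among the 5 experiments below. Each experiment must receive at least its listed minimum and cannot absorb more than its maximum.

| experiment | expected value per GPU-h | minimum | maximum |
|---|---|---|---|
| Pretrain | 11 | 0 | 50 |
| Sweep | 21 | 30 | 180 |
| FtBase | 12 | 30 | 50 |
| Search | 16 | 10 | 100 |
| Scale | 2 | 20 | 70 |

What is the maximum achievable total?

Meeting every minimum uses 0+30+30+10+20 = 90 GPU-h, leaving 290.
Rank by expected value per GPU-h: Sweep 21 > Search 16 > FtBase 12 > Pretrain 11 > Scale 2.
Sweep takes 150 more to reach its cap of 180 ; 140 left.
Search takes 90 more to reach its cap of 100 ; 50 left.
FtBase: +20 to 50 (cap) ; 30 left.
Pretrain: +30 (room for 50) → 30. Pool exhausted.
Total = 11×30 + 21×180 + 12×50 + 16×100 + 2×20 = 6350.

6350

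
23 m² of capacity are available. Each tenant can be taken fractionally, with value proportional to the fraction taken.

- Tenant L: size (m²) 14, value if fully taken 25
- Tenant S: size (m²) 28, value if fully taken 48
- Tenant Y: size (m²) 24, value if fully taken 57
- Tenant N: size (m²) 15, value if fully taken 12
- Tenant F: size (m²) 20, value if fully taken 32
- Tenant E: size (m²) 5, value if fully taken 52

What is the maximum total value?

94.75

Rank by value-to-size ratio: Tenant E 52/5≈10.4, Tenant Y 57/24≈2.38, Tenant L 25/14≈1.79, Tenant S 48/28≈1.71, Tenant F 32/20≈1.6, Tenant N 12/15≈0.8.
All 5 m² of Tenant E fit (value 52) → 18 remain.
Fill the last 18 m² with part of Tenant Y: 18/24 of it earns 42.75.
Total value = 94.75.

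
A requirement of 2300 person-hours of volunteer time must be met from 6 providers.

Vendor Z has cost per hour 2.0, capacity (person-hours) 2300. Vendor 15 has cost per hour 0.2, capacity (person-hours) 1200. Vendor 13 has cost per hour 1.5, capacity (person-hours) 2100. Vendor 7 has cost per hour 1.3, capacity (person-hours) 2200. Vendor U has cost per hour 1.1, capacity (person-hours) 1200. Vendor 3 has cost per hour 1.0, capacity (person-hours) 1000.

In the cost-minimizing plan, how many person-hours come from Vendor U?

100

Cheapest first:
Take 1200 from Vendor 15 at 0.2 ; need 1100 more.
Vendor 3 (1.0): use full 1000 ; 100 person-hours to go.
Vendor U at 1.1: take 100 of its 1200 ; requirement met.
Vendor 7, Vendor 13, Vendor Z: unused.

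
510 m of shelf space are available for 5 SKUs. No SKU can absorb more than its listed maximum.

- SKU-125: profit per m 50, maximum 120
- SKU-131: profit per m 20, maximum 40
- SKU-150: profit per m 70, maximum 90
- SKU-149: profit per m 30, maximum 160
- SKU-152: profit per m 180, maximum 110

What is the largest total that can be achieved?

Order the SKUs by profit per m: SKU-152 180 > SKU-150 70 > SKU-125 50 > SKU-149 30 > SKU-131 20.
Give SKU-152 110 to hit its cap of 110 ; 400 left.
SKU-150: +90 to 90 (cap) ; 310 left.
Give SKU-125 120 to hit its cap of 120 ; 190 left.
SKU-149 takes 160 to reach its cap of 160 ; 30 left.
Only 30 left; SKU-131 takes them to reach 30.
Total = 50×120 + 20×30 + 70×90 + 30×160 + 180×110 = 37500.

37500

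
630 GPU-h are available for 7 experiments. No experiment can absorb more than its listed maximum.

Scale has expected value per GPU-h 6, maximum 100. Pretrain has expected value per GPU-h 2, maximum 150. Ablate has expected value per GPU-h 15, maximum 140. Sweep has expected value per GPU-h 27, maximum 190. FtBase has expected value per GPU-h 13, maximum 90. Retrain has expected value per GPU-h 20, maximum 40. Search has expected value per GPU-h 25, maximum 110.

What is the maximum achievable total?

12310

Rank by expected value per GPU-h: Sweep 27 > Search 25 > Retrain 20 > Ablate 15 > FtBase 13 > Scale 6 > Pretrain 2.
Give Sweep 190 to hit its cap of 190 ; 440 left.
Give Search 110 to hit its cap of 110 ; 330 left.
Retrain: +40 to 40 (cap) ; 290 left.
Ablate: +140 to 140 (cap) ; 150 left.
Give FtBase 90 to hit its cap of 90 ; 60 left.
Scale has room for 100 but only 60 remain, so it gets 60.
Total = 6×60 + 15×140 + 27×190 + 13×90 + 20×40 + 25×110 = 12310.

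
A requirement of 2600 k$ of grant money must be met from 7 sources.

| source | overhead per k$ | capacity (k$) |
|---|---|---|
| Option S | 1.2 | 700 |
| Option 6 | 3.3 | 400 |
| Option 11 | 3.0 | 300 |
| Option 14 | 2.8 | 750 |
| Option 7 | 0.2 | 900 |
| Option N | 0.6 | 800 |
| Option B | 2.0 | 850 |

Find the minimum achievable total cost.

1900

Cheapest first:
Option 7 (0.2): use full 900 — 1700 k$ to go.
Option N (0.6): use full 800 — 900 k$ to go.
Take 700 from Option S at 1.2 — need 200 more.
Option B at 2.0: take 200 of its 850 — requirement met.
Option 14, Option 11, Option 6: unused.
Cost = 900×0.2 + 800×0.6 + 700×1.2 + 200×2.0 = 1900.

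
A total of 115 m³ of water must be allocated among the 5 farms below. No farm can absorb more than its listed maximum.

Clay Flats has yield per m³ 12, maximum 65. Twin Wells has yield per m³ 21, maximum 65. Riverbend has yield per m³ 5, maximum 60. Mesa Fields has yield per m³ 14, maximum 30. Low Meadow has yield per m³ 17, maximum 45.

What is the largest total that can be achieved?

Rank by yield per m³: Twin Wells 21 > Low Meadow 17 > Mesa Fields 14 > Clay Flats 12 > Riverbend 5.
Twin Wells takes 65 to reach its cap of 65 → 50 left.
Low Meadow takes 45 to reach its cap of 45 → 5 left.
Mesa Fields: +5 (room for 30) → 5. Pool exhausted.
Total = 21×65 + 14×5 + 17×45 = 2200.

2200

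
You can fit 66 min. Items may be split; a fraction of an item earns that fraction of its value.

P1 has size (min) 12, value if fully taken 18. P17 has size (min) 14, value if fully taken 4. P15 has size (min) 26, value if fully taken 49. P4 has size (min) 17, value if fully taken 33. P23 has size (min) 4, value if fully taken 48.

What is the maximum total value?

Sort by value density: P23 48/4≈12, P4 33/17≈1.94, P15 49/26≈1.88, P1 18/12≈1.5, P17 4/14≈0.286.
P23: take in full, 4 min for value 48 ; 62 left.
Take all of P4 (17 min, value 33) ; 45 min left.
Take all of P15 (26 min, value 49) ; 19 min left.
All 12 min of P1 fit (value 18) ; 7 remain.
Only 7 min remain; take 7/14 of P17 for value 4×7/14 = 2.
Total value = 150.

150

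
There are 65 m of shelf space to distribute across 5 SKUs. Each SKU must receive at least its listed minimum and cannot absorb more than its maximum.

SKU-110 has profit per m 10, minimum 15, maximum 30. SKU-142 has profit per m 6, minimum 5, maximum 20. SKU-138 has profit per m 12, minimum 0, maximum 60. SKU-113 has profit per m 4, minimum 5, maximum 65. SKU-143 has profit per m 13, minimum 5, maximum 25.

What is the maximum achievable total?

Meeting every minimum uses 15+5+0+5+5 = 30 m, leaving 35.
Rank by profit per m: SKU-143 13 > SKU-138 12 > SKU-110 10 > SKU-142 6 > SKU-113 4.
SKU-143: +20 to 25 (cap) — 15 left.
Only 15 left; SKU-138 takes them to reach 15.
Total = 10×15 + 6×5 + 12×15 + 4×5 + 13×25 = 705.

705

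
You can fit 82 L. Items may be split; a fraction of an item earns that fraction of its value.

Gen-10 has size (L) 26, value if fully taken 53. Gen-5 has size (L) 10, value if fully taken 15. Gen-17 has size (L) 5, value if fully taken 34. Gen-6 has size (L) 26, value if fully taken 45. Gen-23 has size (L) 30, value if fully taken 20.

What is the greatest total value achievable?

Sort by value density: Gen-17 34/5≈6.8, Gen-10 53/26≈2.04, Gen-6 45/26≈1.73, Gen-5 15/10≈1.5, Gen-23 20/30≈0.667.
All 5 L of Gen-17 fit (value 34) — 77 remain.
Take all of Gen-10 (26 L, value 53) — 51 L left.
Take all of Gen-6 (26 L, value 45) — 25 L left.
Gen-5: take in full, 10 L for value 15 — 15 left.
15 L left: a 15/30 share of Gen-23 gives 20×15/30 = 10.
Total value = 157.

157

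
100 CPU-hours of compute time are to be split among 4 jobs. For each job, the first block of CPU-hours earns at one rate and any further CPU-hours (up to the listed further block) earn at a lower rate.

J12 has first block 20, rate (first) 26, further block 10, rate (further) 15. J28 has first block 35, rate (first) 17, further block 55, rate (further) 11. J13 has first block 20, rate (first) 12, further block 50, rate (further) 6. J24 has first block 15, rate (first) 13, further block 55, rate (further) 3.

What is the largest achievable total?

Order all 8 blocks by rate: J12/T1 26 > J28/T1 17 > J12/T2 15 > J24/T1 13 > J13/T1 12 > J28/T2 11 > J13/T2 6 > J24/T2 3.
Fill J12 T1 block (20 at 26) — 80 left.
J28/T1 (17): +35 — 45 left.
J12 T2 at 15: fill all 10 — 35 left.
J24 T1 at 13: fill all 15 — 20 left.
J13/T1 (12): +20 — 0 left.
Total = 26×20 + 17×35 + 15×10 + 13×15 + 12×20 = 1700.

1700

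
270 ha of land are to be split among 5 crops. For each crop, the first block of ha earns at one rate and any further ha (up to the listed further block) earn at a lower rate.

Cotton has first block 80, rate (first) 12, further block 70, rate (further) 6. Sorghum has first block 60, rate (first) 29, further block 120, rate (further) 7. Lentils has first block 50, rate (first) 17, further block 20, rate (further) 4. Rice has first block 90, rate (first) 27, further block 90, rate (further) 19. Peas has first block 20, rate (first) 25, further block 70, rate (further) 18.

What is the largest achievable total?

Rank every tier by rate: Sorghum/T1 29 > Rice/T1 27 > Peas/T1 25 > Rice/T2 19 > Peas/T2 18 > Lentils/T1 17 > Cotton/T1 12 > Sorghum/T2 7 > Cotton/T2 6 > Lentils/T2 4.
Sorghum/T1 (29): +60 — 210 left.
Rice T1 at 27: fill all 90 — 120 left.
Fill Peas T1 block (20 at 25) — 100 left.
Fill Rice T2 block (90 at 19) — 10 left.
Peas T2 at 18: only 10 left, fill 10.
Total = 29×60 + 27×90 + 25×20 + 19×90 + 18×10 = 6560.

6560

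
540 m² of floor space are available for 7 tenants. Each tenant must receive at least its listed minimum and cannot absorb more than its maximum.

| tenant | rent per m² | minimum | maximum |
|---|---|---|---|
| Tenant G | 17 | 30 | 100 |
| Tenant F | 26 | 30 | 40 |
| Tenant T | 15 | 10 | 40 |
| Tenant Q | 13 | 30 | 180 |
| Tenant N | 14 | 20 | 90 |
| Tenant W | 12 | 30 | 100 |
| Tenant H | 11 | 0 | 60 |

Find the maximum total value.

Meeting every minimum uses 30+30+10+30+20+30+0 = 150 m², leaving 390.
Highest rent per m² first: Tenant F 26 > Tenant G 17 > Tenant T 15 > Tenant N 14 > Tenant Q 13 > Tenant W 12 > Tenant H 11.
Tenant F: +10 to 40 (cap) ; 380 left.
Tenant G: +70 to 100 (cap) ; 310 left.
Tenant T takes 30 more to reach its cap of 40 ; 280 left.
Tenant N: +70 to 90 (cap) ; 210 left.
Tenant Q: +150 to 180 (cap) ; 60 left.
Tenant W: +60 (room for 70) → 90. Pool exhausted.
Total = 17×100 + 26×40 + 15×40 + 13×180 + 14×90 + 12×90 = 8020.

8020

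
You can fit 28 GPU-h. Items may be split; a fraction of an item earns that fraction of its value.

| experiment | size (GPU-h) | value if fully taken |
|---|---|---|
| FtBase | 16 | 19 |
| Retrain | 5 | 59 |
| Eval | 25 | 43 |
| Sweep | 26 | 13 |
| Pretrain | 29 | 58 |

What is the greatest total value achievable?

105

Sort by value density: Retrain 59/5≈11.8, Pretrain 58/29≈2, Eval 43/25≈1.72, FtBase 19/16≈1.19, Sweep 13/26≈0.5.
Retrain: take in full, 5 GPU-h for value 59 — 23 left.
23 GPU-h left: a 23/29 share of Pretrain gives 58×23/29 = 46.
Total value = 105.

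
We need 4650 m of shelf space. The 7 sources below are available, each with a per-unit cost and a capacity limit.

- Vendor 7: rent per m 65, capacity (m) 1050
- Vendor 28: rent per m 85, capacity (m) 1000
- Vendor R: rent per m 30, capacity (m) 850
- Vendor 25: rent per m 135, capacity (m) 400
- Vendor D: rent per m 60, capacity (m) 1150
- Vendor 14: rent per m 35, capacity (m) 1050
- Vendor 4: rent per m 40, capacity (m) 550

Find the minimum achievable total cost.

Use sources in increasing cost order.
Vendor R (30): use full 850 — 3800 m to go.
Take 1050 from Vendor 14 at 35 — need 2750 more.
Vendor 4 (40): use full 550 — 2200 m to go.
Vendor D at 60: take all 1150 m — 1050 still needed.
Vendor 7 (65): use full 1050 — 0 m to go.
Vendor 28, Vendor 25: unused.
Cost = 850×30 + 1050×35 + 550×40 + 1150×60 + 1050×65 = 221500.

221500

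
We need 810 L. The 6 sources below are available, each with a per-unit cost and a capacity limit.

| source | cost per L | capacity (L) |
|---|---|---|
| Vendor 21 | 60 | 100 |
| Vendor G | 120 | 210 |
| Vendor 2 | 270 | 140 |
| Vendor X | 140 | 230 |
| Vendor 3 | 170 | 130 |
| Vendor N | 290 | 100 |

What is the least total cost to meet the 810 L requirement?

123300

Fill from the cheapest source first.
Vendor 21 (60): use full 100 ; 710 L to go.
Take 210 from Vendor G at 120 ; need 500 more.
Vendor X at 140: take all 230 L ; 270 still needed.
Vendor 3 (170): use full 130 ; 140 L to go.
Vendor 2 at 270: take all 140 L ; 0 still needed.
Vendor N: unused.
Cost = 100×60 + 210×120 + 230×140 + 130×170 + 140×270 = 123300.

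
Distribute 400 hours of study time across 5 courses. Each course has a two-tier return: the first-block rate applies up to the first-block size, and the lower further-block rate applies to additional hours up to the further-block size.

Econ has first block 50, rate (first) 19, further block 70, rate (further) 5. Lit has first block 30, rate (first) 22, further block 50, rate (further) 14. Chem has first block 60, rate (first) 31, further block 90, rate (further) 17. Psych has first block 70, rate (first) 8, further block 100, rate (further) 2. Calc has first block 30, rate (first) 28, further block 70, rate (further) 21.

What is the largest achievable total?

8170

Treat each block as its own option and order by rate: Chem/first 31 > Calc/first 28 > Lit/first 22 > Calc/second 21 > Econ/first 19 > Chem/second 17 > Lit/second 14 > Psych/first 8 > Econ/second 5 > Psych/second 2.
Fill Chem first block (60 at 31) → 340 left.
Fill Calc first block (30 at 28) → 310 left.
Lit/first (22): +30 → 280 left.
Calc second at 21: fill all 70 → 210 left.
Fill Econ first block (50 at 19) → 160 left.
Chem/second (17): +90 → 70 left.
Lit second at 14: fill all 50 → 20 left.
Psych/first: +20 of 70 at 8; pool empty.
Total = 31×60 + 28×30 + 22×30 + 21×70 + 19×50 + 17×90 + 14×50 + 8×20 = 8170.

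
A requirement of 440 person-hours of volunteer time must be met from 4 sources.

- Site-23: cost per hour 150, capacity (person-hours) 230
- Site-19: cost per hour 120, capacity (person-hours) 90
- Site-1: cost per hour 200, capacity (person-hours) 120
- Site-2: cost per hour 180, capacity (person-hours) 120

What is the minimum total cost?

66900

Use sources in increasing cost order.
Site-19 (120): use full 90 — 350 person-hours to go.
Site-23 (150): use full 230 — 120 person-hours to go.
Site-2 at 180: take all 120 person-hours — 0 still needed.
Site-1: unused.
Cost = 90×120 + 230×150 + 120×180 = 66900.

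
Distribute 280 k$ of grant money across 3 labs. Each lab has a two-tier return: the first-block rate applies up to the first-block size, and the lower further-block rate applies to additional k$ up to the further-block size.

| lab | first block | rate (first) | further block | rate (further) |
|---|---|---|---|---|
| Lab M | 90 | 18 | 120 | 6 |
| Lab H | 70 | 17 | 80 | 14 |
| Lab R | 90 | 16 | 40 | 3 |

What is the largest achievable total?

Rank every tier by rate: Lab M/tier1 18 > Lab H/tier1 17 > Lab R/tier1 16 > Lab H/tier2 14 > Lab M/tier2 6 > Lab R/tier2 3.
Lab M/tier1 (18): +90 → 190 left.
Lab H/tier1 (17): +70 → 120 left.
Lab R tier1 at 16: fill all 90 → 30 left.
Lab H/tier2: +30 of 80 at 14; pool empty.
Total = 18×90 + 17×70 + 16×90 + 14×30 = 4670.

4670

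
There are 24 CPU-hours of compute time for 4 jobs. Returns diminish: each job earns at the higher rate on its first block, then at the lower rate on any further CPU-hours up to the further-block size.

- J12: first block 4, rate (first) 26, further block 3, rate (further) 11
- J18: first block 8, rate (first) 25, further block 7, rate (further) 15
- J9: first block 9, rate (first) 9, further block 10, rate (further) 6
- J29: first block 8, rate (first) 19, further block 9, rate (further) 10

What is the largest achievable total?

Rank every tier by rate: J12/first 26 > J18/first 25 > J29/first 19 > J18/second 15 > J12/second 11 > J29/second 10 > J9/first 9 > J9/second 6.
J12 first at 26: fill all 4 → 20 left.
J18/first (25): +8 → 12 left.
J29/first (19): +8 → 4 left.
4 remain; put them into J18 second at 15.
Total = 26×4 + 25×8 + 19×8 + 15×4 = 516.

516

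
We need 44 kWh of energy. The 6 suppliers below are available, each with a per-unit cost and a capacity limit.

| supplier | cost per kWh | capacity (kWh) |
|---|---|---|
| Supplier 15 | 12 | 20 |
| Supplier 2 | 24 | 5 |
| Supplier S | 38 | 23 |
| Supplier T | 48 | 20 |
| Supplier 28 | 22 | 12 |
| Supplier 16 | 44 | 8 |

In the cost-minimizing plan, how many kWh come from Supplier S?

7

Fill from the cheapest supplier first.
Take 20 from Supplier 15 at 12 → need 24 more.
Take 12 from Supplier 28 at 22 → need 12 more.
Supplier 2 at 24: take all 5 kWh → 7 still needed.
Supplier S (38): take the remaining 7 → done.
Supplier 16, Supplier T: unused.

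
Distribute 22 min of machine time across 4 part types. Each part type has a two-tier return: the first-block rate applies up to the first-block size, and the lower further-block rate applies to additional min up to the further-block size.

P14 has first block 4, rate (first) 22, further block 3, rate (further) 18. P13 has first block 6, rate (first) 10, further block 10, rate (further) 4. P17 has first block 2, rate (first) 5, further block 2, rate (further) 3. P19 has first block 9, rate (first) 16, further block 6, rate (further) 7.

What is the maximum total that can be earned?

Rank every tier by rate: P14/tier1 22 > P14/tier2 18 > P19/tier1 16 > P13/tier1 10 > P19/tier2 7 > P17/tier1 5 > P13/tier2 4 > P17/tier2 3.
P14/tier1 (22): +4 — 18 left.
P14/tier2 (18): +3 — 15 left.
P19/tier1 (16): +9 — 6 left.
P13/tier1 (10): +6 — 0 left.
Total = 22×4 + 18×3 + 16×9 + 10×6 = 346.

346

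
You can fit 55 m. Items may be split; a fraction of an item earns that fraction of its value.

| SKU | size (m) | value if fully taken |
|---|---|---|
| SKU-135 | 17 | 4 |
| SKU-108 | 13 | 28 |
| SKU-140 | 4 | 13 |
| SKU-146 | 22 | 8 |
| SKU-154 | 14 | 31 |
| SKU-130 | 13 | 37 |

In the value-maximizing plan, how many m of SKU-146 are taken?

11

Best value per unit of size first: SKU-140 13/4≈3.25, SKU-130 37/13≈2.85, SKU-154 31/14≈2.21, SKU-108 28/13≈2.15, SKU-146 8/22≈0.364, SKU-135 4/17≈0.235.
All 4 m of SKU-140 fit (value 13) ; 51 remain.
SKU-130: take in full, 13 m for value 37 ; 38 left.
Take all of SKU-154 (14 m, value 31) ; 24 m left.
Take all of SKU-108 (13 m, value 28) ; 11 m left.
Only 11 m remain; take 11/22 of SKU-146 for value 8×11/22 = 4.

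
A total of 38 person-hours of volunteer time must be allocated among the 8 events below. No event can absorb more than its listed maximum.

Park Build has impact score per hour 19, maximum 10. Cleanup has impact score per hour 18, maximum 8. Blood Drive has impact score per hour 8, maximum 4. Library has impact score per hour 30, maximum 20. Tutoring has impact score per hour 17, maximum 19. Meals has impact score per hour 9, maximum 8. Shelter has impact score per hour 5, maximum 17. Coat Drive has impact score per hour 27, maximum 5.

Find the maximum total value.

Order the events by impact score per hour: Library 30 > Coat Drive 27 > Park Build 19 > Cleanup 18 > Tutoring 17 > Meals 9 > Blood Drive 8 > Shelter 5.
Library: +20 to 20 (cap) — 18 left.
Coat Drive takes 5 to reach its cap of 5 — 13 left.
Give Park Build 10 to hit its cap of 10 — 3 left.
Cleanup has room for 8 but only 3 remain, so it gets 3.
Total = 19×10 + 18×3 + 30×20 + 27×5 = 979.

979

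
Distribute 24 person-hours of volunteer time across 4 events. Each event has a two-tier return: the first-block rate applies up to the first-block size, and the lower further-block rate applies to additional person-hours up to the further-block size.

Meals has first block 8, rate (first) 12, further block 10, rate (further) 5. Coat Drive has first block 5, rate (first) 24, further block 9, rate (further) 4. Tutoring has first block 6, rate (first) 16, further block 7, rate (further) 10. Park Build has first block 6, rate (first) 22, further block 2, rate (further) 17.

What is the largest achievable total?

Rank every tier by rate: Coat Drive/T1 24 > Park Build/T1 22 > Park Build/T2 17 > Tutoring/T1 16 > Meals/T1 12 > Tutoring/T2 10 > Meals/T2 5 > Coat Drive/T2 4.
Coat Drive T1 at 24: fill all 5 → 19 left.
Park Build/T1 (22): +6 → 13 left.
Park Build/T2 (17): +2 → 11 left.
Tutoring T1 at 16: fill all 6 → 5 left.
5 remain; put them into Meals T1 at 12.
Total = 24×5 + 22×6 + 17×2 + 16×6 + 12×5 = 442.

442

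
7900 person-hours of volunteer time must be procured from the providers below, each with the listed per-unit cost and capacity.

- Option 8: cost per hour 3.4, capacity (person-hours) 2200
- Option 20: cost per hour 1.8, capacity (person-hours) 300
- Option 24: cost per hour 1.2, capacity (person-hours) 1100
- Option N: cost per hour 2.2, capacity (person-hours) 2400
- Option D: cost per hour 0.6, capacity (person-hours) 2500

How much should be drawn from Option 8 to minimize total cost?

Fill from the cheapest provider first.
Option D at 0.6: take all 2500 person-hours — 5400 still needed.
Option 24 (1.2): use full 1100 — 4300 person-hours to go.
Option 20 at 1.8: take all 300 person-hours — 4000 still needed.
Option N (2.2): use full 2400 — 1600 person-hours to go.
Take 1600 from Option 8 at 3.4 to finish.

1600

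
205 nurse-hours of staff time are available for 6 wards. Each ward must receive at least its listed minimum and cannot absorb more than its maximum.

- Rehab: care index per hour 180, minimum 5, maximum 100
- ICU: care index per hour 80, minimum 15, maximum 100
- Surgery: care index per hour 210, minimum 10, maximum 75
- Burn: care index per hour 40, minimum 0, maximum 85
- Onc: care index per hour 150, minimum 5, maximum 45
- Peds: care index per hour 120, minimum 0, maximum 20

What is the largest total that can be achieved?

Meeting every minimum uses 5+15+10+0+5+0 = 35 nurse-hours, leaving 170.
Rank by care index per hour: Surgery 210 > Rehab 180 > Onc 150 > Peds 120 > ICU 80 > Burn 40.
Surgery: +65 to 75 (cap) → 105 left.
Rehab: +95 to 100 (cap) → 10 left.
Onc has room for 40 more but only 10 remain, so it gets 15.
Total = 180×100 + 80×15 + 210×75 + 150×15 = 37200.

37200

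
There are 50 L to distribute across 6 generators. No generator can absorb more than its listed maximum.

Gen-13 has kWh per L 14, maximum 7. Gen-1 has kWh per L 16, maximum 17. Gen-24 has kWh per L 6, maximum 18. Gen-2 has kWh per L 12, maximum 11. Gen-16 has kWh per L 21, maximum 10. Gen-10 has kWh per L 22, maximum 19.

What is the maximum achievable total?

956

Order the generators by kWh per L: Gen-10 22 > Gen-16 21 > Gen-1 16 > Gen-13 14 > Gen-2 12 > Gen-24 6.
Give Gen-10 19 to hit its cap of 19 → 31 left.
Give Gen-16 10 to hit its cap of 10 → 21 left.
Give Gen-1 17 to hit its cap of 17 → 4 left.
Gen-13: +4 (room for 7) → 4. Pool exhausted.
Total = 14×4 + 16×17 + 21×10 + 22×19 = 956.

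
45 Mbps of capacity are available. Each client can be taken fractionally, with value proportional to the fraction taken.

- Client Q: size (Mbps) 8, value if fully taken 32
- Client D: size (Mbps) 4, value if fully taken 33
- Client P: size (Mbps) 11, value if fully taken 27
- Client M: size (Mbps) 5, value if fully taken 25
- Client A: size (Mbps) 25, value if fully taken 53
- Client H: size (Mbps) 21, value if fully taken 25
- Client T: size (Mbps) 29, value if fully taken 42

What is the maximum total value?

Sort by value density: Client D 33/4≈8.25, Client M 25/5≈5, Client Q 32/8≈4, Client P 27/11≈2.45, Client A 53/25≈2.12, Client T 42/29≈1.45, Client H 25/21≈1.19.
Take all of Client D (4 Mbps, value 33) — 41 Mbps left.
All 5 Mbps of Client M fit (value 25) — 36 remain.
All 8 Mbps of Client Q fit (value 32) — 28 remain.
All 11 Mbps of Client P fit (value 27) — 17 remain.
Fill the last 17 Mbps with part of Client A: 17/25 of it earns 36.04.
Total value = 153.04.

153.04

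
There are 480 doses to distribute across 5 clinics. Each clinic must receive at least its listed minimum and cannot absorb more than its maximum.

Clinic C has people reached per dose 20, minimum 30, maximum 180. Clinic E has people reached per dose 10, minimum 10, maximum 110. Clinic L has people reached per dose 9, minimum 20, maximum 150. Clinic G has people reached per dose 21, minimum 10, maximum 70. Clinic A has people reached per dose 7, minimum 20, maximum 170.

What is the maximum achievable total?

Meeting every minimum uses 30+10+20+10+20 = 90 doses, leaving 390.
Rank by people reached per dose: Clinic G 21 > Clinic C 20 > Clinic E 10 > Clinic L 9 > Clinic A 7.
Clinic G: +60 to 70 (cap) ; 330 left.
Clinic C takes 150 more to reach its cap of 180 ; 180 left.
Clinic E takes 100 more to reach its cap of 110 ; 80 left.
Only 80 left; Clinic L takes them to reach 100.
Total = 20×180 + 10×110 + 9×100 + 21×70 + 7×20 = 7210.

7210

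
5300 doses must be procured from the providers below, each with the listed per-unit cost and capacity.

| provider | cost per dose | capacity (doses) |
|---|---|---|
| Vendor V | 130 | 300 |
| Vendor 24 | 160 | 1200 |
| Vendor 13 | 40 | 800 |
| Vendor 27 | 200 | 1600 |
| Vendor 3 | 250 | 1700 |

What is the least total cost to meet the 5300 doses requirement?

933000

Use providers in increasing cost order.
Vendor 13 at 40: take all 800 doses ; 4500 still needed.
Take 300 from Vendor V at 130 ; need 4200 more.
Vendor 24 at 160: take all 1200 doses ; 3000 still needed.
Take 1600 from Vendor 27 at 200 ; need 1400 more.
Take 1400 from Vendor 3 at 250 to finish.
Cost = 800×40 + 300×130 + 1200×160 + 1600×200 + 1400×250 = 933000.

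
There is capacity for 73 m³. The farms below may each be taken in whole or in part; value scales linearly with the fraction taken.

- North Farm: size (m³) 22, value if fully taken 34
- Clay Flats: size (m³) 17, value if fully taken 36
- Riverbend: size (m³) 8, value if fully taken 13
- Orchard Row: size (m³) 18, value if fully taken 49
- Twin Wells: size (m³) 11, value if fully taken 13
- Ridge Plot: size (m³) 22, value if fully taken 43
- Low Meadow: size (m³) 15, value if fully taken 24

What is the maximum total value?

153.8

Sort by value density: Orchard Row 49/18≈2.72, Clay Flats 36/17≈2.12, Ridge Plot 43/22≈1.95, Riverbend 13/8≈1.62, Low Meadow 24/15≈1.6, North Farm 34/22≈1.55, Twin Wells 13/11≈1.18.
Take all of Orchard Row (18 m³, value 49) → 55 m³ left.
All 17 m³ of Clay Flats fit (value 36) → 38 remain.
Take all of Ridge Plot (22 m³, value 43) → 16 m³ left.
All 8 m³ of Riverbend fit (value 13) → 8 remain.
Only 8 m³ remain; take 8/15 of Low Meadow for value 24×8/15 = 12.8.
Total value = 153.8.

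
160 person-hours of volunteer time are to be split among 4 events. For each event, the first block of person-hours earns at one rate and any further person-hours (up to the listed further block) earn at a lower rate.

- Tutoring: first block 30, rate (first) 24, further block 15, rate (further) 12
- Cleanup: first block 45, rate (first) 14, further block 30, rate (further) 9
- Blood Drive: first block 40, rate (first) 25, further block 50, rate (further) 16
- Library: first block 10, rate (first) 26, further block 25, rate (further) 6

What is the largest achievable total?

3200

Rank every tier by rate: Library/T1 26 > Blood Drive/T1 25 > Tutoring/T1 24 > Blood Drive/T2 16 > Cleanup/T1 14 > Tutoring/T2 12 > Cleanup/T2 9 > Library/T2 6.
Library T1 at 26: fill all 10 ; 150 left.
Blood Drive T1 at 25: fill all 40 ; 110 left.
Tutoring T1 at 24: fill all 30 ; 80 left.
Blood Drive/T2 (16): +50 ; 30 left.
Cleanup T1 at 14: only 30 left, fill 30.
Total = 26×10 + 25×40 + 24×30 + 16×50 + 14×30 = 3200.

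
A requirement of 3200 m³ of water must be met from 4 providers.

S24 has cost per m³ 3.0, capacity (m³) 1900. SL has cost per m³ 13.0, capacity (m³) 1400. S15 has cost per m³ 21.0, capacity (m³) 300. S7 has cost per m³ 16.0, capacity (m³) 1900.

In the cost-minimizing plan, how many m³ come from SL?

Use providers in increasing cost order.
S24 (3.0): use full 1900 — 1300 m³ to go.
SL at 13.0: take 1300 of its 1400 — requirement met.
S7, S15: unused.

1300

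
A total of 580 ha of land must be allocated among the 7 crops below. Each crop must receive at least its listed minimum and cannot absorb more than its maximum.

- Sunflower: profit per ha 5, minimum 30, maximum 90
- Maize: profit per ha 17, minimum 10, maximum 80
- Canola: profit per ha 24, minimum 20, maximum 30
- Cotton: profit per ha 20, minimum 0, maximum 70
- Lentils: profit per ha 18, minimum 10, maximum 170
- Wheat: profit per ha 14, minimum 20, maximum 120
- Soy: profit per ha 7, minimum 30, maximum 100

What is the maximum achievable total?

8930

Meeting every minimum uses 30+10+20+0+10+20+30 = 120 ha, leaving 460.
Order the crops by profit per ha: Canola 24 > Cotton 20 > Lentils 18 > Maize 17 > Wheat 14 > Soy 7 > Sunflower 5.
Give Canola 10 more to hit its cap of 30 → 450 left.
Cotton takes 70 more to reach its cap of 70 → 380 left.
Lentils: +160 to 170 (cap) → 220 left.
Maize takes 70 more to reach its cap of 80 → 150 left.
Wheat: +100 to 120 (cap) → 50 left.
Only 50 left; Soy takes them to reach 80.
Total = 5×30 + 17×80 + 24×30 + 20×70 + 18×170 + 14×120 + 7×80 = 8930.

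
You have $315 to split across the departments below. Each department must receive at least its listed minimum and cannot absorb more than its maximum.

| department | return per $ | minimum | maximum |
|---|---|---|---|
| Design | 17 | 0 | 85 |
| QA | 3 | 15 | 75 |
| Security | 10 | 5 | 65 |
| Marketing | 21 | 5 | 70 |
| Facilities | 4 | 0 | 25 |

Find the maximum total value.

Meeting every minimum uses 0+15+5+5+0 = 25 $, leaving 290.
Highest return per $ first: Marketing 21 > Design 17 > Security 10 > Facilities 4 > QA 3.
Give Marketing 65 more to hit its cap of 70 ; 225 left.
Design: +85 to 85 (cap) ; 140 left.
Give Security 60 more to hit its cap of 65 ; 80 left.
Facilities: +25 to 25 (cap) ; 55 left.
QA has room for 60 more but only 55 remain, so it gets 70.
Total = 17×85 + 3×70 + 10×65 + 21×70 + 4×25 = 3875.

3875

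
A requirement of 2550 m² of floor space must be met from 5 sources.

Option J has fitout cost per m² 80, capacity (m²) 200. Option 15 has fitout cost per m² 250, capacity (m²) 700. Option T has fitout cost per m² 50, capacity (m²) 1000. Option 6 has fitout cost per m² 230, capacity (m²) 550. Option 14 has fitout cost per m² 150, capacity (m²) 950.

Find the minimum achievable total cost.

Fill from the cheapest source first.
Option T (50): use full 1000 ; 1550 m² to go.
Take 200 from Option J at 80 ; need 1350 more.
Option 14 at 150: take all 950 m² ; 400 still needed.
Take 400 from Option 6 at 230 to finish.
Option 15: unused.
Cost = 1000×50 + 200×80 + 950×150 + 400×230 = 300500.

300500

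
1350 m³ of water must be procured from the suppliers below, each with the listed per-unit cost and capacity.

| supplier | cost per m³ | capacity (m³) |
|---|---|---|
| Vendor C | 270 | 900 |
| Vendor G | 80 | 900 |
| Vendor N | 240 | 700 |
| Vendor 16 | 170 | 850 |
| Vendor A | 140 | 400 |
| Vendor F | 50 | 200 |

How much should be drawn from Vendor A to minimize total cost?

250

Cheapest first:
Take 200 from Vendor F at 50 — need 1150 more.
Vendor G (80): use full 900 — 250 m³ to go.
Vendor A (140): take the remaining 250 — done.
Vendor 16, Vendor N, Vendor C: unused.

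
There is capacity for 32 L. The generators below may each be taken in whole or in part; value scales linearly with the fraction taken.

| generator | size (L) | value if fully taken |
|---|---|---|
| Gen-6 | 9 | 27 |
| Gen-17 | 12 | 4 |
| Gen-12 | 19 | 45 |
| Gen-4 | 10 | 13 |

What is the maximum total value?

Best value per unit of size first: Gen-6 27/9≈3, Gen-12 45/19≈2.37, Gen-4 13/10≈1.3, Gen-17 4/12≈0.333.
Gen-6: take in full, 9 L for value 27 — 23 left.
Take all of Gen-12 (19 L, value 45) — 4 L left.
Fill the last 4 L with part of Gen-4: 4/10 of it earns 5.2.
Total value = 77.2.

77.2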